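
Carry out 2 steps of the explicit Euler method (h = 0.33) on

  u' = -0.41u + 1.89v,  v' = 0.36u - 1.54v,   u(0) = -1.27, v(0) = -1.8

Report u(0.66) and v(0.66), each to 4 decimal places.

-2.5666, -0.7734

Euler on (u,v): u_{n+1} = u_n + h·u', v_{n+1} = v_n + h·v'.
0.000000: (-1.270000, -1.800000); f=(-2.881300, 2.314800) → (-2.220829, -1.036116)
0.330000: (-2.220829, -1.036116); f=(-1.047719, 0.796120) → (-2.566576, -0.773396)
(u(0.66), v(0.66)) ≈ (-2.5666, -0.7734)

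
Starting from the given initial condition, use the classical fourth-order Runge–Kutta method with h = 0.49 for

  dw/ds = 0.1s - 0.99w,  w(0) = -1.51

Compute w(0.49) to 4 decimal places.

-0.9196

RK4: k1 = f(s_n, w_n); k2 = f(s_n + h/2, w_n + (h/2)·k1); k3 = f(s_n + h/2, w_n + (h/2)·k2); k4 = f(s_n + h, w_n + h·k3); w_{n+1} = w_n + (h/6)·(k1 + 2k2 + 2k3 + k4).
s=0.000000, w=-1.510000:
  k1 = f(0.000000, -1.510000) = 1.494900
  k2 = f(0.245000, -1.143749) = 1.156812
  k3 = f(0.245000, -1.226581) = 1.238815
  k4 = f(0.490000, -0.902981) = 0.942951
  w ← -1.510000 + (0.49/6)·(k1 + 2k2 + 2k3 + k4) = -0.919623
w(0.49) ≈ -0.9196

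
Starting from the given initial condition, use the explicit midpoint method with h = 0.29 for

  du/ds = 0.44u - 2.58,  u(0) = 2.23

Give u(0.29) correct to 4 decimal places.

Midpoint: k1 = f(s_n, u_n); k2 = f(s_n + h/2, u_n + (h/2)·k1); u_{n+1} = u_n + h·k2.
s=0.000000, u=2.230000:
  k1 = f(0.000000, 2.230000) = -1.598800
  k2 = f(0.145000, 1.998174) = -1.700803
  u ← 2.230000 + 0.29·(-1.700803) = 1.736767
u(0.29) ≈ 1.7368

1.7368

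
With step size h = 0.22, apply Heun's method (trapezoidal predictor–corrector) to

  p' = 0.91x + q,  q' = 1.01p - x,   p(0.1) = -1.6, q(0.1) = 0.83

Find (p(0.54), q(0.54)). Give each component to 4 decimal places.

Heun on (p,q): k1 = f(x_n, state_n); k2 = f(x_n + h, state_n + h·k1); state_{n+1} = state_n + (h/2)·(k1 + k2).
0.100000: (-1.600000, 0.830000)
  k1 = (0.921000, -1.716000)
  predictor → (-1.397380, 0.452480)
  k2 = (0.743680, -1.731354)
  → (-1.416885, 0.450791)
0.320000: (-1.416885, 0.450791)
  k1 = (0.741991, -1.751054)
  predictor → (-1.253647, 0.065559)
  k2 = (0.556959, -1.806184)
  → (-1.274001, 0.059495)
(p(0.54), q(0.54)) ≈ (-1.2740, 0.0595)

-1.2740, 0.0595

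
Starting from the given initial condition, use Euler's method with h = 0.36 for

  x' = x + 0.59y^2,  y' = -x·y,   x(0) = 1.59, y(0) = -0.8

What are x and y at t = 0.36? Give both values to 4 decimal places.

2.2983, -0.3421

Euler on (x,y): x_{n+1} = x_n + h·x', y_{n+1} = y_n + h·y'.
0.000000: (1.590000, -0.800000); f=(1.967600, 1.272000) → (2.298336, -0.342080)
(x(0.36), y(0.36)) ≈ (2.2983, -0.3421)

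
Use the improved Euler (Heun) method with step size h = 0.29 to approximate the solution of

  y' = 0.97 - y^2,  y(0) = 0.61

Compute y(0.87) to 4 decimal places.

0.8968

Heun: k1 = f(x_n, y_n); k2 = f(x_n + h, y_n + h·k1); y_{n+1} = y_n + (h/2)·(k1 + k2).
x=0.000000, y=0.610000:
  k1 = f(0.000000, 0.610000) = 0.597900
  k2 = f(0.290000, 0.783391) = 0.356299
  y ← 0.610000 + (0.29/2)·(0.597900 + 0.356299) = 0.748359
x=0.290000, y=0.748359:
  k1 = f(0.290000, 0.748359) = 0.409959
  k2 = f(0.580000, 0.867247) = 0.217883
  y ← 0.748359 + (0.29/2)·(0.409959 + 0.217883) = 0.839396
x=0.580000, y=0.839396:
  k1 = f(0.580000, 0.839396) = 0.265415
  k2 = f(0.870000, 0.916366) = 0.130273
  y ← 0.839396 + (0.29/2)·(0.265415 + 0.130273) = 0.896771
y(0.87) ≈ 0.8968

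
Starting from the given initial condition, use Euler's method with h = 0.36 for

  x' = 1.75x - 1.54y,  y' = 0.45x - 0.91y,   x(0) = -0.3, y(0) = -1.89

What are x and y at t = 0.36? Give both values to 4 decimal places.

Euler on (x,y): x_{n+1} = x_n + h·x', y_{n+1} = y_n + h·y'.
0.000000: (-0.300000, -1.890000); f=(2.385600, 1.584900) → (0.558816, -1.319436)
(x(0.36), y(0.36)) ≈ (0.5588, -1.3194)

0.5588, -1.3194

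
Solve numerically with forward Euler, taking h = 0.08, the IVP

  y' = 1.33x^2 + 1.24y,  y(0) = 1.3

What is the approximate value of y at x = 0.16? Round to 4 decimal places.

1.5714

Euler: y_{n+1} = y_n + h·f(x_n, y_n).
x=0.000000, y=1.300000: f=1.612000 → y ← 1.300000 + 0.08·1.612000 = 1.428960
x=0.080000, y=1.428960: f=1.780422 → y ← 1.428960 + 0.08·1.780422 = 1.571394
y(0.16) ≈ 1.5714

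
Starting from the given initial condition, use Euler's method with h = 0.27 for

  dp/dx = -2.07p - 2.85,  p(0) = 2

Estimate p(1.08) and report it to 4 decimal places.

-1.2490

Euler: p_{n+1} = p_n + h·f(x_n, p_n).
x=0.000000, p=2.000000: f=-6.990000 → p ← 2.000000 + 0.27·(-6.990000) = 0.112700
x=0.270000, p=0.112700: f=-3.083289 → p ← 0.112700 + 0.27·(-3.083289) = -0.719788
x=0.540000, p=-0.719788: f=-1.360039 → p ← -0.719788 + 0.27·(-1.360039) = -1.086999
x=0.810000, p=-1.086999: f=-0.599913 → p ← -1.086999 + 0.27·(-0.599913) = -1.248975
p(1.08) ≈ -1.2490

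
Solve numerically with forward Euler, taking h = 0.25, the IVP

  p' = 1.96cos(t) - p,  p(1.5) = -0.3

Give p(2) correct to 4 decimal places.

-0.2301

Euler: p_{n+1} = p_n + h·f(t_n, p_n).
t=1.500000, p=-0.300000: f=0.438645 → p ← -0.300000 + 0.25·0.438645 = -0.190339
t=1.750000, p=-0.190339: f=-0.159023 → p ← -0.190339 + 0.25·(-0.159023) = -0.230095
p(2) ≈ -0.2301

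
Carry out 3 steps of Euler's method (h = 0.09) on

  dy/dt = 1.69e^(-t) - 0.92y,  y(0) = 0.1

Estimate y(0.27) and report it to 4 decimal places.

0.4597

Euler: y_{n+1} = y_n + h·f(t_n, y_n).
t=0.000000, y=0.100000: f=1.598000 → y ← 0.100000 + 0.09·1.598000 = 0.243820
t=0.090000, y=0.243820: f=1.320229 → y ← 0.243820 + 0.09·1.320229 = 0.362641
t=0.180000, y=0.362641: f=1.077977 → y ← 0.362641 + 0.09·1.077977 = 0.459659
y(0.27) ≈ 0.4597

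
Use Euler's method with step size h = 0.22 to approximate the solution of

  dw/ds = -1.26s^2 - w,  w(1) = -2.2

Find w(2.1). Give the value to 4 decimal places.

-2.8588

Euler: w_{n+1} = w_n + h·f(s_n, w_n).
s=1.000000, w=-2.200000: f=0.940000 → w ← -2.200000 + 0.22·0.940000 = -1.993200
s=1.220000, w=-1.993200: f=0.117816 → w ← -1.993200 + 0.22·0.117816 = -1.967280
s=1.440000, w=-1.967280: f=-0.645456 → w ← -1.967280 + 0.22·(-0.645456) = -2.109281
s=1.660000, w=-2.109281: f=-1.362775 → w ← -2.109281 + 0.22·(-1.362775) = -2.409091
s=1.880000, w=-2.409091: f=-2.044253 → w ← -2.409091 + 0.22·(-2.044253) = -2.858827
w(2.1) ≈ -2.8588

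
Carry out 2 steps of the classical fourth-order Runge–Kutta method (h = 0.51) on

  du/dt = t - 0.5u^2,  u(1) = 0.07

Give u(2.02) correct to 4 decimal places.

1.3084

RK4: k1 = f(t_n, u_n); k2 = f(t_n + h/2, u_n + (h/2)·k1); k3 = f(t_n + h/2, u_n + (h/2)·k2); k4 = f(t_n + h, u_n + h·k3); u_{n+1} = u_n + (h/6)·(k1 + 2k2 + 2k3 + k4).
t=1.000000, u=0.070000:
  k1 = f(1.000000, 0.070000) = 0.997550
  k2 = f(1.255000, 0.324375) = 1.202390
  k3 = f(1.255000, 0.376610) = 1.184083
  k4 = f(1.510000, 0.673882) = 1.282941
  u ← 0.070000 + (0.51/6)·(k1 + 2k2 + 2k3 + k4) = 0.669542
t=1.510000, u=0.669542:
  k1 = f(1.510000, 0.669542) = 1.285857
  k2 = f(1.765000, 0.997436) = 1.267561
  k3 = f(1.765000, 0.992770) = 1.272204
  k4 = f(2.020000, 1.318366) = 1.150956
  u ← 0.669542 + (0.51/6)·(k1 + 2k2 + 2k3 + k4) = 1.308431
u(2.02) ≈ 1.3084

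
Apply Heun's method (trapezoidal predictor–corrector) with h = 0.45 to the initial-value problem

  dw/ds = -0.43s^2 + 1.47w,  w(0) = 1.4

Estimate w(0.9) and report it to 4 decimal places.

Heun: k1 = f(s_n, w_n); k2 = f(s_n + h, w_n + h·k1); w_{n+1} = w_n + (h/2)·(k1 + k2).
s=0.000000, w=1.400000:
  k1 = f(0.000000, 1.400000) = 2.058000
  k2 = f(0.450000, 2.326100) = 3.332292
  w ← 1.400000 + (0.45/2)·(2.058000 + 3.332292) = 2.612816
s=0.450000, w=2.612816:
  k1 = f(0.450000, 2.612816) = 3.753764
  k2 = f(0.900000, 4.302010) = 5.975654
  w ← 2.612816 + (0.45/2)·(3.753764 + 5.975654) = 4.801935
w(0.9) ≈ 4.8019

4.8019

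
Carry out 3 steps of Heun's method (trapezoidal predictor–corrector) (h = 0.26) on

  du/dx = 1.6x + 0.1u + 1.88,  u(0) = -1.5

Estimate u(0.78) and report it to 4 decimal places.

0.4014

Heun: k1 = f(x_n, u_n); k2 = f(x_n + h, u_n + h·k1); u_{n+1} = u_n + (h/2)·(k1 + k2).
x=0.000000, u=-1.500000:
  k1 = f(0.000000, -1.500000) = 1.730000
  k2 = f(0.260000, -1.050200) = 2.190980
  u ← -1.500000 + (0.26/2)·(1.730000 + 2.190980) = -0.990273
x=0.260000, u=-0.990273:
  k1 = f(0.260000, -0.990273) = 2.196973
  k2 = f(0.520000, -0.419060) = 2.670094
  u ← -0.990273 + (0.26/2)·(2.196973 + 2.670094) = -0.357554
x=0.520000, u=-0.357554:
  k1 = f(0.520000, -0.357554) = 2.676245
  k2 = f(0.780000, 0.338270) = 3.161827
  u ← -0.357554 + (0.26/2)·(2.676245 + 3.161827) = 0.401395
u(0.78) ≈ 0.4014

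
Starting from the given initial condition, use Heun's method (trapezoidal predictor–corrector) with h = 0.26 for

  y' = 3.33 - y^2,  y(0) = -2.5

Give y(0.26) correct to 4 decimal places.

-3.8276

Heun: k1 = f(t_n, y_n); k2 = f(t_n + h, y_n + h·k1); y_{n+1} = y_n + (h/2)·(k1 + k2).
t=0.000000, y=-2.500000:
  k1 = f(0.000000, -2.500000) = -2.920000
  k2 = f(0.260000, -3.259200) = -7.292385
  y ← -2.500000 + (0.26/2)·(-2.920000 + (-7.292385)) = -3.827610
y(0.26) ≈ -3.8276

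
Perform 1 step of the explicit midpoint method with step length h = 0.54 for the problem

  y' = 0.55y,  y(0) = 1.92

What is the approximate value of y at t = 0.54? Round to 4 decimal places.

2.5749

Midpoint: k1 = f(t_n, y_n); k2 = f(t_n + h/2, y_n + (h/2)·k1); y_{n+1} = y_n + h·k2.
t=0.000000, y=1.920000:
  k1 = f(0.000000, 1.920000) = 1.056000
  k2 = f(0.270000, 2.205120) = 1.212816
  y ← 1.920000 + 0.54·1.212816 = 2.574921
y(0.54) ≈ 2.5749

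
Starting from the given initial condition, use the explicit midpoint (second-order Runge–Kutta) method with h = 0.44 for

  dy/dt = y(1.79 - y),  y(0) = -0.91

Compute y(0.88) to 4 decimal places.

Midpoint: k1 = f(t_n, y_n); k2 = f(t_n + h/2, y_n + (h/2)·k1); y_{n+1} = y_n + h·k2.
t=0.000000, y=-0.910000:
  k1 = f(0.000000, -0.910000) = -2.457000
  k2 = f(0.220000, -1.450540) = -4.700533
  y ← -0.910000 + 0.44·(-4.700533) = -2.978234
t=0.440000, y=-2.978234:
  k1 = f(0.440000, -2.978234) = -14.200920
  k2 = f(0.660000, -6.102437) = -48.163099
  y ← -2.978234 + 0.44·(-48.163099) = -24.169998
y(0.88) ≈ -24.1700

-24.1700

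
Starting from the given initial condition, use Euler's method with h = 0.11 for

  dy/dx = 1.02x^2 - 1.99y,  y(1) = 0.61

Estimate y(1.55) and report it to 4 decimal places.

Euler: y_{n+1} = y_n + h·f(x_n, y_n).
x=1.000000, y=0.610000: f=-0.193900 → y ← 0.610000 + 0.11·(-0.193900) = 0.588671
x=1.110000, y=0.588671: f=0.085287 → y ← 0.588671 + 0.11·0.085287 = 0.598053
x=1.220000, y=0.598053: f=0.328043 → y ← 0.598053 + 0.11·0.328043 = 0.634137
x=1.330000, y=0.634137: f=0.542345 → y ← 0.634137 + 0.11·0.542345 = 0.693795
x=1.440000, y=0.693795: f=0.734419 → y ← 0.693795 + 0.11·0.734419 = 0.774581
y(1.55) ≈ 0.7746

0.7746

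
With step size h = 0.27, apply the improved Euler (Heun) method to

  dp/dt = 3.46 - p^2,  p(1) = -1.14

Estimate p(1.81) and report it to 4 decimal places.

1.1231

Heun: k1 = f(t_n, p_n); k2 = f(t_n + h, p_n + h·k1); p_{n+1} = p_n + (h/2)·(k1 + k2).
t=1.000000, p=-1.140000:
  k1 = f(1.000000, -1.140000) = 2.160400
  k2 = f(1.270000, -0.556692) = 3.150094
  p ← -1.140000 + (0.27/2)·(2.160400 + 3.150094) = -0.423083
t=1.270000, p=-0.423083:
  k1 = f(1.270000, -0.423083) = 3.281001
  k2 = f(1.540000, 0.462787) = 3.245828
  p ← -0.423083 + (0.27/2)·(3.281001 + 3.245828) = 0.458039
t=1.540000, p=0.458039:
  k1 = f(1.540000, 0.458039) = 3.250201
  k2 = f(1.810000, 1.335593) = 1.676192
  p ← 0.458039 + (0.27/2)·(3.250201 + 1.676192) = 1.123102
p(1.81) ≈ 1.1231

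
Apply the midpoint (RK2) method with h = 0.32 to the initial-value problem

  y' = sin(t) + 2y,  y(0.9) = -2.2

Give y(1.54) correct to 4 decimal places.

Midpoint: k1 = f(t_n, y_n); k2 = f(t_n + h/2, y_n + (h/2)·k1); y_{n+1} = y_n + h·k2.
t=0.900000, y=-2.200000:
  k1 = f(0.900000, -2.200000) = -3.616673
  k2 = f(1.060000, -2.778668) = -4.684980
  y ← -2.200000 + 0.32·(-4.684980) = -3.699194
t=1.220000, y=-3.699194:
  k1 = f(1.220000, -3.699194) = -6.459288
  k2 = f(1.380000, -4.732680) = -8.483506
  y ← -3.699194 + 0.32·(-8.483506) = -6.413915
y(1.54) ≈ -6.4139

-6.4139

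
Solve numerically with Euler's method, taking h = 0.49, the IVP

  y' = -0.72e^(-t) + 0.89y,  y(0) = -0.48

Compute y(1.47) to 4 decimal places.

-2.5921

Euler: y_{n+1} = y_n + h·f(t_n, y_n).
t=0.000000, y=-0.480000: f=-1.147200 → y ← -0.480000 + 0.49·(-1.147200) = -1.042128
t=0.490000, y=-1.042128: f=-1.368585 → y ← -1.042128 + 0.49·(-1.368585) = -1.712735
t=0.980000, y=-1.712735: f=-1.794558 → y ← -1.712735 + 0.49·(-1.794558) = -2.592068
y(1.47) ≈ -2.5921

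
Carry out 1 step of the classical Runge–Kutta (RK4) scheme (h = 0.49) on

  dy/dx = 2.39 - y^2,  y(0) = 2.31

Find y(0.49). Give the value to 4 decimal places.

RK4: k1 = f(x_n, y_n); k2 = f(x_n + h/2, y_n + (h/2)·k1); k3 = f(x_n + h/2, y_n + (h/2)·k2); k4 = f(x_n + h, y_n + h·k3); y_{n+1} = y_n + (h/6)·(k1 + 2k2 + 2k3 + k4).
x=0.000000, y=2.310000:
  k1 = f(0.000000, 2.310000) = -2.946100
  k2 = f(0.245000, 1.588205) = -0.132397
  k3 = f(0.245000, 2.277563) = -2.797292
  k4 = f(0.490000, 0.939327) = 1.507665
  y ← 2.310000 + (0.49/6)·(k1 + 2k2 + 2k3 + k4) = 1.714012
y(0.49) ≈ 1.7140

1.7140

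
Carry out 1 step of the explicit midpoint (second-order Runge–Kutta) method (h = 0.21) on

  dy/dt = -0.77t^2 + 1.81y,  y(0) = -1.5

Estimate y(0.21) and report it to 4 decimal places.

-2.1803

Midpoint: k1 = f(t_n, y_n); k2 = f(t_n + h/2, y_n + (h/2)·k1); y_{n+1} = y_n + h·k2.
t=0.000000, y=-1.500000:
  k1 = f(0.000000, -1.500000) = -2.715000
  k2 = f(0.105000, -1.785075) = -3.239475
  y ← -1.500000 + 0.21·(-3.239475) = -2.180290
y(0.21) ≈ -2.1803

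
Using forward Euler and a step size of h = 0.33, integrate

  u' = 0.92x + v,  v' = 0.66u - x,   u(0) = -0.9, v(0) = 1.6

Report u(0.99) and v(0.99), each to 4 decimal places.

Euler on (u,v): u_{n+1} = u_n + h·u', v_{n+1} = v_n + h·v'.
0.000000: (-0.900000, 1.600000); f=(1.600000, -0.594000) → (-0.372000, 1.403980)
0.330000: (-0.372000, 1.403980); f=(1.707580, -0.575520) → (0.191501, 1.214058)
0.660000: (0.191501, 1.214058); f=(1.821258, -0.533609) → (0.792517, 1.037967)
(u(0.99), v(0.99)) ≈ (0.7925, 1.0380)

0.7925, 1.0380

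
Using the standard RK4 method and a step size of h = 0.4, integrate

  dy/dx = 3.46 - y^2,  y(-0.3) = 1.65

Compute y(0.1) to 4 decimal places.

RK4: k1 = f(x_n, y_n); k2 = f(x_n + h/2, y_n + (h/2)·k1); k3 = f(x_n + h/2, y_n + (h/2)·k2); k4 = f(x_n + h, y_n + h·k3); y_{n+1} = y_n + (h/6)·(k1 + 2k2 + 2k3 + k4).
x=-0.300000, y=1.650000:
  k1 = f(-0.300000, 1.650000) = 0.737500
  k2 = f(-0.100000, 1.797500) = 0.228994
  k3 = f(-0.100000, 1.695799) = 0.584267
  k4 = f(0.100000, 1.883707) = -0.088351
  y ← 1.650000 + (0.4/6)·(k1 + 2k2 + 2k3 + k4) = 1.801711
y(0.1) ≈ 1.8017

1.8017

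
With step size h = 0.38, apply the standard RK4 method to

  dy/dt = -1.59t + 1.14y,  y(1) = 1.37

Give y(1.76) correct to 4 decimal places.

RK4: k1 = f(t_n, y_n); k2 = f(t_n + h/2, y_n + (h/2)·k1); k3 = f(t_n + h/2, y_n + (h/2)·k2); k4 = f(t_n + h, y_n + h·k3); y_{n+1} = y_n + (h/6)·(k1 + 2k2 + 2k3 + k4).
t=1.000000, y=1.370000:
  k1 = f(1.000000, 1.370000) = -0.028200
  k2 = f(1.190000, 1.364642) = -0.336408
  k3 = f(1.190000, 1.306082) = -0.403166
  k4 = f(1.380000, 1.216797) = -0.807052
  y ← 1.370000 + (0.38/6)·(k1 + 2k2 + 2k3 + k4) = 1.223421
t=1.380000, y=1.223421:
  k1 = f(1.380000, 1.223421) = -0.799500
  k2 = f(1.570000, 1.071516) = -1.274771
  k3 = f(1.570000, 0.981215) = -1.377715
  k4 = f(1.760000, 0.699890) = -2.000526
  y ← 1.223421 + (0.38/6)·(k1 + 2k2 + 2k3 + k4) = 0.710105
y(1.76) ≈ 0.7101

0.7101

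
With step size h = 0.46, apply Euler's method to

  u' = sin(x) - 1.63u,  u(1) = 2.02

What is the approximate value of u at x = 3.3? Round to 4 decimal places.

0.2538

Euler: u_{n+1} = u_n + h·f(x_n, u_n).
x=1.000000, u=2.020000: f=-2.451129 → u ← 2.020000 + 0.46·(-2.451129) = 0.892481
x=1.460000, u=0.892481: f=-0.460875 → u ← 0.892481 + 0.46·(-0.460875) = 0.680478
x=1.920000, u=0.680478: f=-0.169534 → u ← 0.680478 + 0.46·(-0.169534) = 0.602493
x=2.380000, u=0.602493: f=-0.291988 → u ← 0.602493 + 0.46·(-0.291988) = 0.468178
x=2.840000, u=0.468178: f=-0.466089 → u ← 0.468178 + 0.46·(-0.466089) = 0.253777
u(3.3) ≈ 0.2538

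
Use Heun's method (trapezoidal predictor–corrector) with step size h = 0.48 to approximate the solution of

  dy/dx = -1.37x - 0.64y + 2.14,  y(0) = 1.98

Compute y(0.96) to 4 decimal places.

Heun: k1 = f(x_n, y_n); k2 = f(x_n + h, y_n + h·k1); y_{n+1} = y_n + (h/2)·(k1 + k2).
x=0.000000, y=1.980000:
  k1 = f(0.000000, 1.980000) = 0.872800
  k2 = f(0.480000, 2.398944) = -0.052924
  y ← 1.980000 + (0.48/2)·(0.872800 + (-0.052924)) = 2.176770
x=0.480000, y=2.176770:
  k1 = f(0.480000, 2.176770) = 0.089267
  k2 = f(0.960000, 2.219618) = -0.595756
  y ← 2.176770 + (0.48/2)·(0.089267 + (-0.595756)) = 2.055213
y(0.96) ≈ 2.0552

2.0552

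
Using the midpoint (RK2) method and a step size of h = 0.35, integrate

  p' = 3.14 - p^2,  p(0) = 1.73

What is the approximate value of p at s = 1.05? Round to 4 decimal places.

1.7659

Midpoint: k1 = f(s_n, p_n); k2 = f(s_n + h/2, p_n + (h/2)·k1); p_{n+1} = p_n + h·k2.
s=0.000000, p=1.730000:
  k1 = f(0.000000, 1.730000) = 0.147100
  k2 = f(0.175000, 1.755742) = 0.057368
  p ← 1.730000 + 0.35·0.057368 = 1.750079
s=0.350000, p=1.750079:
  k1 = f(0.350000, 1.750079) = 0.077224
  k2 = f(0.525000, 1.763593) = 0.029739
  p ← 1.750079 + 0.35·0.029739 = 1.760488
s=0.700000, p=1.760488:
  k1 = f(0.700000, 1.760488) = 0.040683
  k2 = f(0.875000, 1.767607) = 0.015565
  p ← 1.760488 + 0.35·0.015565 = 1.765935
p(1.05) ≈ 1.7659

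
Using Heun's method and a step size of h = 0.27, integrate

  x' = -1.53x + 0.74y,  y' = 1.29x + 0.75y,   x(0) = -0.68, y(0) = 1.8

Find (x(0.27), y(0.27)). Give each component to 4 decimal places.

Heun on (x,y): k1 = f(s_n, state_n); k2 = f(s_n + h, state_n + h·k1); state_{n+1} = state_n + (h/2)·(k1 + k2).
0.000000: (-0.680000, 1.800000)
  k1 = (2.372400, 0.472800)
  predictor → (-0.039452, 1.927656)
  k2 = (1.486827, 1.394849)
  → (-0.159004, 2.052133)
(x(0.27), y(0.27)) ≈ (-0.1590, 2.0521)

-0.1590, 2.0521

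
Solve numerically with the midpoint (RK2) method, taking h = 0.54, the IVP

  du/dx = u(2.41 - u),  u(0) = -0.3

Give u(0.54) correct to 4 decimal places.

Midpoint: k1 = f(x_n, u_n); k2 = f(x_n + h/2, u_n + (h/2)·k1); u_{n+1} = u_n + h·k2.
x=0.000000, u=-0.300000:
  k1 = f(0.000000, -0.300000) = -0.813000
  k2 = f(0.270000, -0.519510) = -1.521910
  u ← -0.300000 + 0.54·(-1.521910) = -1.121831
u(0.54) ≈ -1.1218

-1.1218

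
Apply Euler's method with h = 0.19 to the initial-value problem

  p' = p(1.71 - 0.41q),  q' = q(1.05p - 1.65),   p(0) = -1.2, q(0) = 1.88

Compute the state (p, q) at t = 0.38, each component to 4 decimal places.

-1.7810, 0.3399

Euler on (p,q): p_{n+1} = p_n + h·p', q_{n+1} = q_n + h·q'.
0.000000: (-1.200000, 1.880000); f=(-1.127040, -5.470800) → (-1.414138, 0.840548)
0.190000: (-1.414138, 0.840548); f=(-1.930829, -2.634987) → (-1.780995, 0.339900)
(p(0.38), q(0.38)) ≈ (-1.7810, 0.3399)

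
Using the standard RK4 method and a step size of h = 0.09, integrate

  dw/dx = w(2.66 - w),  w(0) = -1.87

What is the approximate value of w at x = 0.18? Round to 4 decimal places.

RK4: k1 = f(x_n, w_n); k2 = f(x_n + h/2, w_n + (h/2)·k1); k3 = f(x_n + h/2, w_n + (h/2)·k2); k4 = f(x_n + h, w_n + h·k3); w_{n+1} = w_n + (h/6)·(k1 + 2k2 + 2k3 + k4).
x=0.000000, w=-1.870000:
  k1 = f(0.000000, -1.870000) = -8.471100
  k2 = f(0.045000, -2.251200) = -11.056090
  k3 = f(0.045000, -2.367524) = -11.902784
  k4 = f(0.090000, -2.941251) = -16.474681
  w ← -1.870000 + (0.09/6)·(k1 + 2k2 + 2k3 + k4) = -2.932953
x=0.090000, w=-2.932953:
  k1 = f(0.090000, -2.932953) = -16.403868
  k2 = f(0.135000, -3.671127) = -23.242371
  k3 = f(0.135000, -3.978860) = -26.415091
  k4 = f(0.180000, -5.310311) = -42.324831
  w ← -2.932953 + (0.09/6)·(k1 + 2k2 + 2k3 + k4) = -5.303607
w(0.18) ≈ -5.3036

-5.3036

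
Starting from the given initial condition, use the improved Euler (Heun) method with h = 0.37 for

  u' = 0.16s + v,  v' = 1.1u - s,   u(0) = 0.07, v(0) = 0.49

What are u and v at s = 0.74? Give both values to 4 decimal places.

0.4754, 0.4316

Heun on (u,v): k1 = f(s_n, state_n); k2 = f(s_n + h, state_n + h·k1); state_{n+1} = state_n + (h/2)·(k1 + k2).
0.000000: (0.070000, 0.490000)
  k1 = (0.490000, 0.077000)
  predictor → (0.251300, 0.518490)
  k2 = (0.577690, -0.093570)
  → (0.267523, 0.486935)
0.370000: (0.267523, 0.486935)
  k1 = (0.546135, -0.075725)
  predictor → (0.469592, 0.458916)
  k2 = (0.577316, -0.223448)
  → (0.475361, 0.431587)
(u(0.74), v(0.74)) ≈ (0.4754, 0.4316)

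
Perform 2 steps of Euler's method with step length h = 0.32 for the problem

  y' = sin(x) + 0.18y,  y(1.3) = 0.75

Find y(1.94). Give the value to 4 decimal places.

1.4846

Euler: y_{n+1} = y_n + h·f(x_n, y_n).
x=1.300000, y=0.750000: f=1.098558 → y ← 0.750000 + 0.32·1.098558 = 1.101539
x=1.620000, y=1.101539: f=1.197067 → y ← 1.101539 + 0.32·1.197067 = 1.484600
y(1.94) ≈ 1.4846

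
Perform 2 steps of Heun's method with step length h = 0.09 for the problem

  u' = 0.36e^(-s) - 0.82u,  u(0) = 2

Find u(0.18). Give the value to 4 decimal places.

1.7807

Heun: k1 = f(s_n, u_n); k2 = f(s_n + h, u_n + h·k1); u_{n+1} = u_n + (h/2)·(k1 + k2).
s=0.000000, u=2.000000:
  k1 = f(0.000000, 2.000000) = -1.280000
  k2 = f(0.090000, 1.884800) = -1.216521
  u ← 2.000000 + (0.09/2)·(-1.280000 + (-1.216521)) = 1.887657
s=0.090000, u=1.887657:
  k1 = f(0.090000, 1.887657) = -1.218863
  k2 = f(0.180000, 1.777959) = -1.157229
  u ← 1.887657 + (0.09/2)·(-1.218863 + (-1.157229)) = 1.780732
u(0.18) ≈ 1.7807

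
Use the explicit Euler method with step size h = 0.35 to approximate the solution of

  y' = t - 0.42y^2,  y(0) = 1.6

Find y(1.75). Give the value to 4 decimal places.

Euler: y_{n+1} = y_n + h·f(t_n, y_n).
t=0.000000, y=1.600000: f=-1.075200 → y ← 1.600000 + 0.35·(-1.075200) = 1.223680
t=0.350000, y=1.223680: f=-0.278905 → y ← 1.223680 + 0.35·(-0.278905) = 1.126063
t=0.700000, y=1.126063: f=0.167432 → y ← 1.126063 + 0.35·0.167432 = 1.184665
t=1.050000, y=1.184665: f=0.460559 → y ← 1.184665 + 0.35·0.460559 = 1.345860
t=1.400000, y=1.345860: f=0.639237 → y ← 1.345860 + 0.35·0.639237 = 1.569593
y(1.75) ≈ 1.5696

1.5696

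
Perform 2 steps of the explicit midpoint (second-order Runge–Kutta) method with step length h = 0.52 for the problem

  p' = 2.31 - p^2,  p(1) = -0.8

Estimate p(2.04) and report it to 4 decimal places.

1.1082

Midpoint: k1 = f(x_n, p_n); k2 = f(x_n + h/2, p_n + (h/2)·k1); p_{n+1} = p_n + h·k2.
x=1.000000, p=-0.800000:
  k1 = f(1.000000, -0.800000) = 1.670000
  k2 = f(1.260000, -0.365800) = 2.176190
  p ← -0.800000 + 0.52·2.176190 = 0.331619
x=1.520000, p=0.331619:
  k1 = f(1.520000, 0.331619) = 2.200029
  k2 = f(1.780000, 0.903626) = 1.493459
  p ← 0.331619 + 0.52·1.493459 = 1.108218
p(2.04) ≈ 1.1082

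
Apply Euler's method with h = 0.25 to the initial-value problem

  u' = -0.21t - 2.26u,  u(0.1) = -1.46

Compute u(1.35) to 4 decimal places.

-0.1076

Euler: u_{n+1} = u_n + h·f(t_n, u_n).
t=0.100000, u=-1.460000: f=3.278600 → u ← -1.460000 + 0.25·3.278600 = -0.640350
t=0.350000, u=-0.640350: f=1.373691 → u ← -0.640350 + 0.25·1.373691 = -0.296927
t=0.600000, u=-0.296927: f=0.545056 → u ← -0.296927 + 0.25·0.545056 = -0.160663
t=0.850000, u=-0.160663: f=0.184599 → u ← -0.160663 + 0.25·0.184599 = -0.114514
t=1.100000, u=-0.114514: f=0.027801 → u ← -0.114514 + 0.25·0.027801 = -0.107563
u(1.35) ≈ -0.1076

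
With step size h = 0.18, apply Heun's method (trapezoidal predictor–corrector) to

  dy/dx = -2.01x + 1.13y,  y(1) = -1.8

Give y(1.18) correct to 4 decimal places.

Heun: k1 = f(x_n, y_n); k2 = f(x_n + h, y_n + h·k1); y_{n+1} = y_n + (h/2)·(k1 + k2).
x=1.000000, y=-1.800000:
  k1 = f(1.000000, -1.800000) = -4.044000
  k2 = f(1.180000, -2.527920) = -5.228350
  y ← -1.800000 + (0.18/2)·(-4.044000 + (-5.228350)) = -2.634511
y(1.18) ≈ -2.6345

-2.6345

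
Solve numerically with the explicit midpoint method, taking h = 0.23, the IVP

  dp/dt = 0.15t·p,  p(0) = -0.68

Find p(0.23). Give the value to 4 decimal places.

Midpoint: k1 = f(t_n, p_n); k2 = f(t_n + h/2, p_n + (h/2)·k1); p_{n+1} = p_n + h·k2.
t=0.000000, p=-0.680000:
  k1 = f(0.000000, -0.680000) = 0.000000
  k2 = f(0.115000, -0.680000) = -0.011730
  p ← -0.680000 + 0.23·(-0.011730) = -0.682698
p(0.23) ≈ -0.6827

-0.6827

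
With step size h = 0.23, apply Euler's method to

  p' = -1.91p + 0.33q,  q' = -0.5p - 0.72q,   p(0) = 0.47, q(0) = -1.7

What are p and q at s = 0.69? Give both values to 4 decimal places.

-0.1148, -1.0339

Euler on (p,q): p_{n+1} = p_n + h·p', q_{n+1} = q_n + h·q'.
0.000000: (0.470000, -1.700000); f=(-1.458700, 0.989000) → (0.134499, -1.472530)
0.230000: (0.134499, -1.472530); f=(-0.742828, 0.992972) → (-0.036351, -1.244146)
0.460000: (-0.036351, -1.244146); f=(-0.341137, 0.913961) → (-0.114813, -1.033935)
(p(0.69), q(0.69)) ≈ (-0.1148, -1.0339)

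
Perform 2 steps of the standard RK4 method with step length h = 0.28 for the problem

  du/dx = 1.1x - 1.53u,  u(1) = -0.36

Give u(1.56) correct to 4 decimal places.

0.3930

RK4: k1 = f(x_n, u_n); k2 = f(x_n + h/2, u_n + (h/2)·k1); k3 = f(x_n + h/2, u_n + (h/2)·k2); k4 = f(x_n + h, u_n + h·k3); u_{n+1} = u_n + (h/6)·(k1 + 2k2 + 2k3 + k4).
x=1.000000, u=-0.360000:
  k1 = f(1.000000, -0.360000) = 1.650800
  k2 = f(1.140000, -0.128888) = 1.451199
  k3 = f(1.140000, -0.156832) = 1.493953
  k4 = f(1.280000, 0.058307) = 1.318790
  u ← -0.360000 + (0.28/6)·(k1 + 2k2 + 2k3 + k4) = 0.053462
x=1.280000, u=0.053462:
  k1 = f(1.280000, 0.053462) = 1.326204
  k2 = f(1.420000, 0.239130) = 1.196131
  k3 = f(1.420000, 0.220920) = 1.223992
  k4 = f(1.560000, 0.396180) = 1.109845
  u ← 0.053462 + (0.28/6)·(k1 + 2k2 + 2k3 + k4) = 0.393022
u(1.56) ≈ 0.3930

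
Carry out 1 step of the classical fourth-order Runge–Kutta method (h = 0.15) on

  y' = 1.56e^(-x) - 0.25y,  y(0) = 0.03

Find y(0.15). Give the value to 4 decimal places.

RK4: k1 = f(x_n, y_n); k2 = f(x_n + h/2, y_n + (h/2)·k1); k3 = f(x_n + h/2, y_n + (h/2)·k2); k4 = f(x_n + h, y_n + h·k3); y_{n+1} = y_n + (h/6)·(k1 + 2k2 + 2k3 + k4).
x=0.000000, y=0.030000:
  k1 = f(0.000000, 0.030000) = 1.552500
  k2 = f(0.075000, 0.146437) = 1.410670
  k3 = f(0.075000, 0.135800) = 1.413330
  k4 = f(0.150000, 0.241999) = 1.282205
  y ← 0.030000 + (0.15/6)·(k1 + 2k2 + 2k3 + k4) = 0.242068
y(0.15) ≈ 0.2421

0.2421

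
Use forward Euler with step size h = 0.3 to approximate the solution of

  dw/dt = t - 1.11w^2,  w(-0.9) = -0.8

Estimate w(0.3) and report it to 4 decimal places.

Euler: w_{n+1} = w_n + h·f(t_n, w_n).
t=-0.900000, w=-0.800000: f=-1.610400 → w ← -0.800000 + 0.3·(-1.610400) = -1.283120
t=-0.600000, w=-1.283120: f=-2.427501 → w ← -1.283120 + 0.3·(-2.427501) = -2.011370
t=-0.300000, w=-2.011370: f=-4.790627 → w ← -2.011370 + 0.3·(-4.790627) = -3.448558
t=0.000000, w=-3.448558: f=-13.200735 → w ← -3.448558 + 0.3·(-13.200735) = -7.408779
w(0.3) ≈ -7.4088

-7.4088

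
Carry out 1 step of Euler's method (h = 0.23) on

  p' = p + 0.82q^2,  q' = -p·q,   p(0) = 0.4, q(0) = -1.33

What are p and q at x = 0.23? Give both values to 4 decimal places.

0.8256, -1.2076

Euler on (p,q): p_{n+1} = p_n + h·p', q_{n+1} = q_n + h·q'.
0.000000: (0.400000, -1.330000); f=(1.850498, 0.532000) → (0.825615, -1.207640)
(p(0.23), q(0.23)) ≈ (0.8256, -1.2076)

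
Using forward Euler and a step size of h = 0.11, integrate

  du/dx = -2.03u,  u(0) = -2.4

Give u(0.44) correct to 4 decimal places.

-0.8734

Euler: u_{n+1} = u_n + h·f(x_n, u_n).
x=0.000000, u=-2.400000: f=4.872000 → u ← -2.400000 + 0.11·4.872000 = -1.864080
x=0.110000, u=-1.864080: f=3.784082 → u ← -1.864080 + 0.11·3.784082 = -1.447831
x=0.220000, u=-1.447831: f=2.939097 → u ← -1.447831 + 0.11·2.939097 = -1.124530
x=0.330000, u=-1.124530: f=2.282796 → u ← -1.124530 + 0.11·2.282796 = -0.873423
u(0.44) ≈ -0.8734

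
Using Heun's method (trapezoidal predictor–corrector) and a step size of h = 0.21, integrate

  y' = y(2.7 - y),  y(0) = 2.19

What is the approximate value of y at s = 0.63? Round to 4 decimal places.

2.5791

Heun: k1 = f(s_n, y_n); k2 = f(s_n + h, y_n + h·k1); y_{n+1} = y_n + (h/2)·(k1 + k2).
s=0.000000, y=2.190000:
  k1 = f(0.000000, 2.190000) = 1.116900
  k2 = f(0.210000, 2.424549) = 0.667844
  y ← 2.190000 + (0.21/2)·(1.116900 + 0.667844) = 2.377398
s=0.210000, y=2.377398:
  k1 = f(0.210000, 2.377398) = 0.766953
  k2 = f(0.420000, 2.538458) = 0.410067
  y ← 2.377398 + (0.21/2)·(0.766953 + 0.410067) = 2.500985
s=0.420000, y=2.500985:
  k1 = f(0.420000, 2.500985) = 0.497733
  k2 = f(0.630000, 2.605509) = 0.246197
  y ← 2.500985 + (0.21/2)·(0.497733 + 0.246197) = 2.579098
y(0.63) ≈ 2.5791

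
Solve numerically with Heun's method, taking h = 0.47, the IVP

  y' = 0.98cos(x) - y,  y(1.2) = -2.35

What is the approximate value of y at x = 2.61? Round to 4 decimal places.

Heun: k1 = f(x_n, y_n); k2 = f(x_n + h, y_n + h·k1); y_{n+1} = y_n + (h/2)·(k1 + k2).
x=1.200000, y=-2.350000:
  k1 = f(1.200000, -2.350000) = 2.705111
  k2 = f(1.670000, -1.078598) = 0.981538
  y ← -2.350000 + (0.47/2)·(2.705111 + 0.981538) = -1.483638
x=1.670000, y=-1.483638:
  k1 = f(1.670000, -1.483638) = 1.386577
  k2 = f(2.140000, -0.831946) = 0.303764
  y ← -1.483638 + (0.47/2)·(1.386577 + 0.303764) = -1.086407
x=2.140000, y=-1.086407:
  k1 = f(2.140000, -1.086407) = 0.558225
  k2 = f(2.610000, -0.824042) = -0.020719
  y ← -1.086407 + (0.47/2)·(0.558225 + (-0.020719)) = -0.960094
y(2.61) ≈ -0.9601

-0.9601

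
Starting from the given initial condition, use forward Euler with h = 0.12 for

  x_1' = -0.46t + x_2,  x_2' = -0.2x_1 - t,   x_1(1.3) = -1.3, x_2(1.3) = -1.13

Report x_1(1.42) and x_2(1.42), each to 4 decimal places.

Euler on (x_1,x_2): x_1_{n+1} = x_1_n + h·x_1', x_2_{n+1} = x_2_n + h·x_2'.
1.300000: (-1.300000, -1.130000); f=(-1.728000, -1.040000) → (-1.507360, -1.254800)
(x_1(1.42), x_2(1.42)) ≈ (-1.5074, -1.2548)

-1.5074, -1.2548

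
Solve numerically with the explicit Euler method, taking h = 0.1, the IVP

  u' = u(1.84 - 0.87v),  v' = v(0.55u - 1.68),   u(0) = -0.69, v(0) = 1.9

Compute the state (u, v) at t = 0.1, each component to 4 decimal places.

Euler on (u,v): u_{n+1} = u_n + h·u', v_{n+1} = v_n + h·v'.
0.000000: (-0.690000, 1.900000); f=(-0.129030, -3.913050) → (-0.702903, 1.508695)
(u(0.1), v(0.1)) ≈ (-0.7029, 1.5087)

-0.7029, 1.5087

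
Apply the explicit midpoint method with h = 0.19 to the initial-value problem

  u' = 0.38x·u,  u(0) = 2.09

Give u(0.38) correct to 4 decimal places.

Midpoint: k1 = f(x_n, u_n); k2 = f(x_n + h/2, u_n + (h/2)·k1); u_{n+1} = u_n + h·k2.
x=0.000000, u=2.090000:
  k1 = f(0.000000, 2.090000) = 0.000000
  k2 = f(0.095000, 2.090000) = 0.075449
  u ← 2.090000 + 0.19·0.075449 = 2.104335
x=0.190000, u=2.104335:
  k1 = f(0.190000, 2.104335) = 0.151933
  k2 = f(0.285000, 2.118769) = 0.229463
  u ← 2.104335 + 0.19·0.229463 = 2.147933
u(0.38) ≈ 2.1479

2.1479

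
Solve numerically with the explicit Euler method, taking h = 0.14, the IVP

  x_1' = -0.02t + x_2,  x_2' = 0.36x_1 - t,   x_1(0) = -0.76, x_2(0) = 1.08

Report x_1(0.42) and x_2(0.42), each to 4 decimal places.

-0.3253, 0.9289

Euler on (x_1,x_2): x_1_{n+1} = x_1_n + h·x_1', x_2_{n+1} = x_2_n + h·x_2'.
0.000000: (-0.760000, 1.080000); f=(1.080000, -0.273600) → (-0.608800, 1.041696)
0.140000: (-0.608800, 1.041696); f=(1.038896, -0.359168) → (-0.463355, 0.991412)
0.280000: (-0.463355, 0.991412); f=(0.985812, -0.446808) → (-0.325341, 0.928859)
(x_1(0.42), x_2(0.42)) ≈ (-0.3253, 0.9289)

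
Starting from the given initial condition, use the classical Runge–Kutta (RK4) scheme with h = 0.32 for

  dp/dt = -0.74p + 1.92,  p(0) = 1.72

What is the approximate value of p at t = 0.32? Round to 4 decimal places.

1.9044

RK4: k1 = f(t_n, p_n); k2 = f(t_n + h/2, p_n + (h/2)·k1); k3 = f(t_n + h/2, p_n + (h/2)·k2); k4 = f(t_n + h, p_n + h·k3); p_{n+1} = p_n + (h/6)·(k1 + 2k2 + 2k3 + k4).
t=0.000000, p=1.720000:
  k1 = f(0.000000, 1.720000) = 0.647200
  k2 = f(0.160000, 1.823552) = 0.570572
  k3 = f(0.160000, 1.811291) = 0.579644
  k4 = f(0.320000, 1.905486) = 0.509940
  p ← 1.720000 + (0.32/6)·(k1 + 2k2 + 2k3 + k4) = 1.904404
p(0.32) ≈ 1.9044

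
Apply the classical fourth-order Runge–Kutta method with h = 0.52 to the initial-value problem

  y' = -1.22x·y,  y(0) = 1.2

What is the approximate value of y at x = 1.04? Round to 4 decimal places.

RK4: k1 = f(x_n, y_n); k2 = f(x_n + h/2, y_n + (h/2)·k1); k3 = f(x_n + h/2, y_n + (h/2)·k2); k4 = f(x_n + h, y_n + h·k3); y_{n+1} = y_n + (h/6)·(k1 + 2k2 + 2k3 + k4).
x=0.000000, y=1.200000:
  k1 = f(0.000000, 1.200000) = 0.000000
  k2 = f(0.260000, 1.200000) = -0.380640
  k3 = f(0.260000, 1.101034) = -0.349248
  k4 = f(0.520000, 1.018391) = -0.646067
  y ← 1.200000 + (0.52/6)·(k1 + 2k2 + 2k3 + k4) = 1.017494
x=0.520000, y=1.017494:
  k1 = f(0.520000, 1.017494) = -0.645498
  k2 = f(0.780000, 0.849664) = -0.808540
  k3 = f(0.780000, 0.807273) = -0.768201
  k4 = f(1.040000, 0.618029) = -0.784155
  y ← 1.017494 + (0.52/6)·(k1 + 2k2 + 2k3 + k4) = 0.620288
y(1.04) ≈ 0.6203

0.6203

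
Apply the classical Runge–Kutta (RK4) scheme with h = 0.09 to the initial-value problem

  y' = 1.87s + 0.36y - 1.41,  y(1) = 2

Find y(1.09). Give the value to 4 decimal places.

2.1156

RK4: k1 = f(s_n, y_n); k2 = f(s_n + h/2, y_n + (h/2)·k1); k3 = f(s_n + h/2, y_n + (h/2)·k2); k4 = f(s_n + h, y_n + h·k3); y_{n+1} = y_n + (h/6)·(k1 + 2k2 + 2k3 + k4).
s=1.000000, y=2.000000:
  k1 = f(1.000000, 2.000000) = 1.180000
  k2 = f(1.045000, 2.053100) = 1.283266
  k3 = f(1.045000, 2.057747) = 1.284939
  k4 = f(1.090000, 2.115645) = 1.389932
  y ← 2.000000 + (0.09/6)·(k1 + 2k2 + 2k3 + k4) = 2.115595
y(1.09) ≈ 2.1156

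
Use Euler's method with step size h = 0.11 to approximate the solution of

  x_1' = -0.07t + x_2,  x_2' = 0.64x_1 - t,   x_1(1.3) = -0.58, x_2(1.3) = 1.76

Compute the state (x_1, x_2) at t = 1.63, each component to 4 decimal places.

Euler on (x_1,x_2): x_1_{n+1} = x_1_n + h·x_1', x_2_{n+1} = x_2_n + h·x_2'.
1.300000: (-0.580000, 1.760000); f=(1.669000, -1.671200) → (-0.396410, 1.576168)
1.410000: (-0.396410, 1.576168); f=(1.477468, -1.663702) → (-0.233889, 1.393161)
1.520000: (-0.233889, 1.393161); f=(1.286761, -1.669689) → (-0.092345, 1.209495)
(x_1(1.63), x_2(1.63)) ≈ (-0.0923, 1.2095)

-0.0923, 1.2095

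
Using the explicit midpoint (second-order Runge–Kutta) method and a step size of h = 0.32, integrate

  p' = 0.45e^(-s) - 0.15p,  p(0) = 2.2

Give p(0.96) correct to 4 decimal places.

2.1588

Midpoint: k1 = f(s_n, p_n); k2 = f(s_n + h/2, p_n + (h/2)·k1); p_{n+1} = p_n + h·k2.
s=0.000000, p=2.200000:
  k1 = f(0.000000, 2.200000) = 0.120000
  k2 = f(0.160000, 2.219200) = 0.050585
  p ← 2.200000 + 0.32·0.050585 = 2.216187
s=0.320000, p=2.216187:
  k1 = f(0.320000, 2.216187) = -0.005661
  k2 = f(0.480000, 2.215281) = -0.053840
  p ← 2.216187 + 0.32·(-0.053840) = 2.198958
s=0.640000, p=2.198958:
  k1 = f(0.640000, 2.198958) = -0.092562
  k2 = f(0.800000, 2.184148) = -0.125424
  p ← 2.198958 + 0.32·(-0.125424) = 2.158823
p(0.96) ≈ 2.1588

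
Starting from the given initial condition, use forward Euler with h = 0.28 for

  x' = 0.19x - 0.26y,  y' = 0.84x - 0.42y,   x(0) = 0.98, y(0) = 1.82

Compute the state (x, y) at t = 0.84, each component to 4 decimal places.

0.7237, 1.8080

Euler on (x,y): x_{n+1} = x_n + h·x', y_{n+1} = y_n + h·y'.
0.000000: (0.980000, 1.820000); f=(-0.287000, 0.058800) → (0.899640, 1.836464)
0.280000: (0.899640, 1.836464); f=(-0.306549, -0.015617) → (0.813806, 1.832091)
0.560000: (0.813806, 1.832091); f=(-0.321721, -0.085881) → (0.723725, 1.808044)
(x(0.84), y(0.84)) ≈ (0.7237, 1.8080)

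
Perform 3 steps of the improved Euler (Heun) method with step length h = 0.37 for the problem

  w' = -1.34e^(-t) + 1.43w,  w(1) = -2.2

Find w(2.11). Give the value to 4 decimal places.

-11.1233

Heun: k1 = f(t_n, w_n); k2 = f(t_n + h, w_n + h·k1); w_{n+1} = w_n + (h/2)·(k1 + k2).
t=1.000000, w=-2.200000:
  k1 = f(1.000000, -2.200000) = -3.638958
  k2 = f(1.370000, -3.546415) = -5.411876
  w ← -2.200000 + (0.37/2)·(-3.638958 + (-5.411876)) = -3.874404
t=1.370000, w=-3.874404:
  k1 = f(1.370000, -3.874404) = -5.880902
  k2 = f(1.740000, -6.050338) = -8.887181
  w ← -3.874404 + (0.37/2)·(-5.880902 + (-8.887181)) = -6.606500
t=1.740000, w=-6.606500:
  k1 = f(1.740000, -6.606500) = -9.682492
  k2 = f(2.110000, -10.189022) = -14.732760
  w ← -6.606500 + (0.37/2)·(-9.682492 + (-14.732760)) = -11.123321
w(2.11) ≈ -11.1233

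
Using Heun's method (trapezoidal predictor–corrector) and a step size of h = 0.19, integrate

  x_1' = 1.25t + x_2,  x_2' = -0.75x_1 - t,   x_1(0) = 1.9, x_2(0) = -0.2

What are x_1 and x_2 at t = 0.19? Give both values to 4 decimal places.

1.8588, -0.4861

Heun on (x_1,x_2): k1 = f(t_n, state_n); k2 = f(t_n + h, state_n + h·k1); state_{n+1} = state_n + (h/2)·(k1 + k2).
0.000000: (1.900000, -0.200000)
  k1 = (-0.200000, -1.425000)
  predictor → (1.862000, -0.470750)
  k2 = (-0.233250, -1.586500)
  → (1.858841, -0.486092)
(x_1(0.19), x_2(0.19)) ≈ (1.8588, -0.4861)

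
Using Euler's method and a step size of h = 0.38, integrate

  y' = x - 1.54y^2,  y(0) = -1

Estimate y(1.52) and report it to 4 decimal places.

-40.7957

Euler: y_{n+1} = y_n + h·f(x_n, y_n).
x=0.000000, y=-1.000000: f=-1.540000 → y ← -1.000000 + 0.38·(-1.540000) = -1.585200
x=0.380000, y=-1.585200: f=-3.489803 → y ← -1.585200 + 0.38·(-3.489803) = -2.911325
x=0.760000, y=-2.911325: f=-12.292753 → y ← -2.911325 + 0.38·(-12.292753) = -7.582571
x=1.140000, y=-7.582571: f=-87.402899 → y ← -7.582571 + 0.38·(-87.402899) = -40.795673
y(1.52) ≈ -40.7957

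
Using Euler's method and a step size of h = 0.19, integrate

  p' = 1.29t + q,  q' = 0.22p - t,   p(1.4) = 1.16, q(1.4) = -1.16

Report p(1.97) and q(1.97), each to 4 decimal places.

1.5381, -1.9052

Euler on (p,q): p_{n+1} = p_n + h·p', q_{n+1} = q_n + h·q'.
1.400000: (1.160000, -1.160000); f=(0.646000, -1.144800) → (1.282740, -1.377512)
1.590000: (1.282740, -1.377512); f=(0.673588, -1.307797) → (1.410722, -1.625993)
1.780000: (1.410722, -1.625993); f=(0.670207, -1.469641) → (1.538061, -1.905225)
(p(1.97), q(1.97)) ≈ (1.5381, -1.9052)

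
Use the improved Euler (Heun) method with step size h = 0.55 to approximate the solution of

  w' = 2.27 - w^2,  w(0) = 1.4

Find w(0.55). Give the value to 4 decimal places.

1.4312

Heun: k1 = f(s_n, w_n); k2 = f(s_n + h, w_n + h·k1); w_{n+1} = w_n + (h/2)·(k1 + k2).
s=0.000000, w=1.400000:
  k1 = f(0.000000, 1.400000) = 0.310000
  k2 = f(0.550000, 1.570500) = -0.196470
  w ← 1.400000 + (0.55/2)·(0.310000 + (-0.196470)) = 1.431221
w(0.55) ≈ 1.4312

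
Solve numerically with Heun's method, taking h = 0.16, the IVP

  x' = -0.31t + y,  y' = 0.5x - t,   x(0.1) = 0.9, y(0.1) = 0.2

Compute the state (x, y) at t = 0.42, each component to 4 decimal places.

0.9524, 0.2651

Heun on (x,y): k1 = f(t_n, state_n); k2 = f(t_n + h, state_n + h·k1); state_{n+1} = state_n + (h/2)·(k1 + k2).
0.100000: (0.900000, 0.200000)
  k1 = (0.169000, 0.350000)
  predictor → (0.927040, 0.256000)
  k2 = (0.175400, 0.203520)
  → (0.927552, 0.244282)
0.260000: (0.927552, 0.244282)
  k1 = (0.163682, 0.203776)
  predictor → (0.953741, 0.276886)
  k2 = (0.146686, 0.056871)
  → (0.952381, 0.265133)
(x(0.42), y(0.42)) ≈ (0.9524, 0.2651)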